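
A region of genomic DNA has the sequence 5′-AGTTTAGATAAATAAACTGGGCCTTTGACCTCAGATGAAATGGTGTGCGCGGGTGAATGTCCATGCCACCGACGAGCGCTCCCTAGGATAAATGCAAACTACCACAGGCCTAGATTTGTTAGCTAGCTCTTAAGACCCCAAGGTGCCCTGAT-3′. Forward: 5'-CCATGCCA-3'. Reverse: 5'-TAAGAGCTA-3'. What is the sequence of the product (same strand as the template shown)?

Forward primer CCATGCCA is found on the top strand at positions 61–68.
The reverse primer's reverse complement is TAGCTCTTA, which matches the template at positions 124–132.
The product is the template from position 61 through 132 (72 bp).

5'-CCATGCCACCGACGAGCGCTCCCTAGGATAAATGCAAACTACCACAGGCCTAGATTTGTTAGCTAGCTCTTA-3'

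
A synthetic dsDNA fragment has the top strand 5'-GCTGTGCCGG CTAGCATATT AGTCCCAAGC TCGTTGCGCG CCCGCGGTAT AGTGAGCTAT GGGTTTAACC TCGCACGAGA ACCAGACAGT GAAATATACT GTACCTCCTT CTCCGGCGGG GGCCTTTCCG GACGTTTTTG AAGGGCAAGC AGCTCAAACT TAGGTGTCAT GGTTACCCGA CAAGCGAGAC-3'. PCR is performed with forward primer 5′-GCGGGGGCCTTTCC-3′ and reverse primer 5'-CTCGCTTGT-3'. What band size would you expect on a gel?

Forward primer GCGGGGGCCTTTCC is found on the top strand at positions 116–129.
Reverse complement of the reverse primer: ACAAGCGAG. This occurs on the top strand at positions 180–188.
Product length = (reverse-primer end) − (forward-primer start) + 1 = 188 − 116 + 1 = 73 bp.

73 bp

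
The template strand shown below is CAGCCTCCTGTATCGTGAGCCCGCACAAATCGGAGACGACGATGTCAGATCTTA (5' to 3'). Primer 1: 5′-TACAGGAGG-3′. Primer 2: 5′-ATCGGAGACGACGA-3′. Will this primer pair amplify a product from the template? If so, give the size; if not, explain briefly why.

Primer 1 (TACAGGAGG) has reverse complement CCTCCTGTA, which matches the top strand at positions 4–12; primer 1 anneals to the top strand there with its 3' end pointing upstream toward position 4.
Primer 2 (ATCGGAGACGACGA) matches the top strand directly at positions 29–42; it anneals to the bottom strand with its 3' end pointing downstream toward position 42.
The 3' ends diverge (primer 1 extends toward position 1, primer 2 toward position 54), so the primers never converge on a shared product.

No product — the primers' 3' ends point away from each other.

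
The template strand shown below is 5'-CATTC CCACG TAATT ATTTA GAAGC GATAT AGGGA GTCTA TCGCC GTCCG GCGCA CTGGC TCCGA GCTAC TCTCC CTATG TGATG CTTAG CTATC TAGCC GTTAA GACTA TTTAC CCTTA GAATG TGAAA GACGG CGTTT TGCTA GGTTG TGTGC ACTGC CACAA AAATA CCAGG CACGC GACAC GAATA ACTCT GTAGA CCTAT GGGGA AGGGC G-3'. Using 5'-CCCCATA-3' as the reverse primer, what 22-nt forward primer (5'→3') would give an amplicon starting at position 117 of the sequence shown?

5'-CTTAGAATGTGAAAGACGGCGT-3'

The reverse primer's reverse complement TATGGGG matches the template at positions 203–209; the product starts at position 117.
The forward primer is identical to the top strand over positions 117–138: CTTAGAATGTGAAAGACGGCGT.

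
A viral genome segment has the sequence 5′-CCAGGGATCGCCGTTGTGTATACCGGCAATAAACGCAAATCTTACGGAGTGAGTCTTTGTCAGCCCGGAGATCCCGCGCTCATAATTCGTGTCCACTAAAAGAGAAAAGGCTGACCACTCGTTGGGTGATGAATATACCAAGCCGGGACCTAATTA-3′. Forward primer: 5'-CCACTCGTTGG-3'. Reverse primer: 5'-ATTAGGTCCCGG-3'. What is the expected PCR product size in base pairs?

40 bp

Scanning the template, CCACTCGTTGG occurs at positions 115–125; this primer anneals to the bottom strand there with its 3' end pointing downstream.
Reverse complement of the reverse primer: CCGGGACCTAAT. This occurs on the top strand at positions 143–154.
Product length = (reverse-primer end) − (forward-primer start) + 1 = 154 − 115 + 1 = 40 bp.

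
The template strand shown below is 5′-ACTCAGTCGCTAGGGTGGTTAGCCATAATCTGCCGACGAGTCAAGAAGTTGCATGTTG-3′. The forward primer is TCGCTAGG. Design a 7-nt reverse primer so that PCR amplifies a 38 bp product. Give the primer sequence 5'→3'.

5'-TTGACTC-3'

The forward primer binds at positions 7–14, so a 38 bp product ends at position 7 + 38 − 1 = 44.
The reverse primer anneals to the top strand over positions 38–44, i.e. to GAGTCAA.
Its sequence written 5'→3' is the reverse complement: TTGACTC.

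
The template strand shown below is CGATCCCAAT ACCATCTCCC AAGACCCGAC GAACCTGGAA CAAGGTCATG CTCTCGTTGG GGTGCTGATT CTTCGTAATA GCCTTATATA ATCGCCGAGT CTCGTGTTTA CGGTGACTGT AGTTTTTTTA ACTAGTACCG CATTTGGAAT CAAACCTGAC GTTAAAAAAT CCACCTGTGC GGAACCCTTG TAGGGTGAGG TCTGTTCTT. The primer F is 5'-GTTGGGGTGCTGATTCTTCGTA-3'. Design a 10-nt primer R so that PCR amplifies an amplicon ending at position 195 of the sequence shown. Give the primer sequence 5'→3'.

5'-CCCTACAAGG-3'

The forward primer binds at positions 56–77; the product's 3' end on the top strand is position 195.
The reverse primer anneals to the top strand over positions 186–195, i.e. to CCTTGTAGGG.
Its sequence written 5'→3' is the reverse complement: CCCTACAAGG.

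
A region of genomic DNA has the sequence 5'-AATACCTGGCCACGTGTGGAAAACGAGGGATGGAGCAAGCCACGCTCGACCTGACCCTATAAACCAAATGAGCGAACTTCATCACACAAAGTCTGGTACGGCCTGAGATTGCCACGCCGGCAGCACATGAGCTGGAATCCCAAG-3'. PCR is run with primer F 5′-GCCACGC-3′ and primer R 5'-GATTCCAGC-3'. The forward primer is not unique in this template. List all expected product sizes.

The forward primer GCCACGC matches the top strand at positions 39–45, 111–117.
The reverse primer's reverse complement is GCTGGAATC, matching at positions 131–139.
Each forward site pairs with the reverse site to give a product ending at position 139: sizes 101, 29 bp.

101 bp, 29 bp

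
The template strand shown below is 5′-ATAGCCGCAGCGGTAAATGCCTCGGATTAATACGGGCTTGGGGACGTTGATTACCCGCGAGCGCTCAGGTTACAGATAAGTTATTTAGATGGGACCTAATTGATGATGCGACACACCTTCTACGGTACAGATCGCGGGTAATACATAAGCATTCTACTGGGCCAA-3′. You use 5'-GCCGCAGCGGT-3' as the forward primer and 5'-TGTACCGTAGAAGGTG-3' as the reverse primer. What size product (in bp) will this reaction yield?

Forward primer GCCGCAGCGGT is found on the top strand at positions 4–14.
Taking the reverse complement of TGTACCGTAGAAGGTG gives CACCTTCTACGGTACA, found at positions 114–129 on the template; the primer anneals here to the top strand with its 3' end pointing upstream.
The product runs from position 4 to position 129, so its length is 129 − 4 + 1 = 126 bp.

126 bp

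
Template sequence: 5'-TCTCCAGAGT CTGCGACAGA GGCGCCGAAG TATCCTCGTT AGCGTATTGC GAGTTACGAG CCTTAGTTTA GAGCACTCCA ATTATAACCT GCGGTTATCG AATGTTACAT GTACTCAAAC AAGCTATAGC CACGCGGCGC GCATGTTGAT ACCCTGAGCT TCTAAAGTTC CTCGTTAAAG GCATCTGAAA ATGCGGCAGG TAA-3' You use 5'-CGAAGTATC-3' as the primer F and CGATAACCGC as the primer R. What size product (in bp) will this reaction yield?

75 bp

The forward primer matches the template at positions 26–34.
Taking the reverse complement of CGATAACCGC gives GCGGTTATCG, found at positions 91–100 on the template; the primer anneals here to the top strand with its 3' end pointing upstream.
Product length = (reverse-primer end) − (forward-primer start) + 1 = 100 − 26 + 1 = 75 bp.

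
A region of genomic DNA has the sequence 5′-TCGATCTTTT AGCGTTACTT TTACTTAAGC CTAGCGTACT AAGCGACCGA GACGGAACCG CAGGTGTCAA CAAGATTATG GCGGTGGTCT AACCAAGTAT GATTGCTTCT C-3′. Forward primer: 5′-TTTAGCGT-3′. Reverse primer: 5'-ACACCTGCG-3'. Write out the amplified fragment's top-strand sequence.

Forward primer TTTAGCGT is found on the top strand at positions 8–15.
Reverse complement of the reverse primer: CGCAGGTGT. This occurs on the top strand at positions 59–67.
The product is the template from position 8 through 67 (60 bp).

5'-TTTAGCGTTACTTTTACTTAAGCCTAGCGTACTAAGCGACCGAGACGGAACCGCAGGTGT-3'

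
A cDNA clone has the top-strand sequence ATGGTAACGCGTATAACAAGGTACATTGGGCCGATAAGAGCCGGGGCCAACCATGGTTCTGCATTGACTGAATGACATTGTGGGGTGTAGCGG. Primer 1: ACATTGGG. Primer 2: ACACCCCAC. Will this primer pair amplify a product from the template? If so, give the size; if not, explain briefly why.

Primer 1 (ACATTGGG) matches the top strand at positions 23–30; it acts as a forward primer.
Primer 2's reverse complement is GTGGGGTGT, matching the top strand at positions 80–88; it acts as a reverse primer.
The 3' ends face each other across positions 23–88, giving a 66 bp product.

Yes — a 66 bp product.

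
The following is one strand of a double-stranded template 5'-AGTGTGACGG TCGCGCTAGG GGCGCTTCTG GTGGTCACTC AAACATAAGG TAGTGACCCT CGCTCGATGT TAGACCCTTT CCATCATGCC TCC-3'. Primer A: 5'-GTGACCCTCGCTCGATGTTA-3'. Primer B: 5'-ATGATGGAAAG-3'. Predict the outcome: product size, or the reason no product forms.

Primer A (GTGACCCTCGCTCGATGTTA) matches the top strand at positions 53–72; it acts as a forward primer.
Primer B's reverse complement is CTTTCCATCAT, matching the top strand at positions 77–87; it acts as a reverse primer.
The 3' ends face each other across positions 53–87, giving a 35 bp product.

Yes — a 35 bp product.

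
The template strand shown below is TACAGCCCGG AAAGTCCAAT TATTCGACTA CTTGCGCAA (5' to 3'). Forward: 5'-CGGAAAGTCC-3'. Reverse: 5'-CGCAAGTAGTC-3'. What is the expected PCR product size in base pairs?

29 bp

Scanning the template, CGGAAAGTCC occurs at positions 8–17; this primer anneals to the bottom strand there with its 3' end pointing downstream.
The reverse primer's reverse complement is GACTACTTGCG, which matches the template at positions 26–36.
Product length = (reverse-primer end) − (forward-primer start) + 1 = 36 − 8 + 1 = 29 bp.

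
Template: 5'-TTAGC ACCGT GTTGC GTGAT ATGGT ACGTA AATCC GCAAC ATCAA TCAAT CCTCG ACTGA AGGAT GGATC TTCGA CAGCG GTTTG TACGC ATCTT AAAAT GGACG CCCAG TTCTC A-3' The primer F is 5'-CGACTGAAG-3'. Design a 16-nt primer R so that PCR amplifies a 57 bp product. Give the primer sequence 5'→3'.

The forward primer binds at positions 54–62, so a 57 bp product ends at position 54 + 57 − 1 = 110.
The reverse primer anneals to the top strand over positions 95–110, i.e. to TAAAATGGACGCCCAG.
Its sequence written 5'→3' is the reverse complement: CTGGGCGTCCATTTTA.

5'-CTGGGCGTCCATTTTA-3'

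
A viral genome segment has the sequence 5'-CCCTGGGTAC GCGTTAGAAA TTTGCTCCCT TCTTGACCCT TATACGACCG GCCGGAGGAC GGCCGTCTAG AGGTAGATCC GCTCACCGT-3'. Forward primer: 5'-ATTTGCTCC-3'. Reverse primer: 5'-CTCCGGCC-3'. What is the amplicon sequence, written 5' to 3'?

5'-ATTTGCTCCCTTCTTGACCCTTATACGACCGGCCGGAG-3'

The forward primer matches the template at positions 20–28.
Reverse complement of the reverse primer: GGCCGGAG. This occurs on the top strand at positions 50–57.
The product is the template from position 20 through 57 (38 bp).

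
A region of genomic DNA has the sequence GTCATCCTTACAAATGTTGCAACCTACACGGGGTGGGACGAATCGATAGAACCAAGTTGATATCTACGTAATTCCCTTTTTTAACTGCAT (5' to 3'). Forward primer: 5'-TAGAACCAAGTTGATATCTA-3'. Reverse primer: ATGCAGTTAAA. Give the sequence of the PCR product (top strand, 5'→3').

5'-TAGAACCAAGTTGATATCTACGTAATTCCCTTTTTTAACTGCAT-3'

The forward primer matches the template at positions 47–66.
Reverse complement of the reverse primer: TTTAACTGCAT. This occurs on the top strand at positions 80–90.
The product is the template from position 47 through 90 (44 bp).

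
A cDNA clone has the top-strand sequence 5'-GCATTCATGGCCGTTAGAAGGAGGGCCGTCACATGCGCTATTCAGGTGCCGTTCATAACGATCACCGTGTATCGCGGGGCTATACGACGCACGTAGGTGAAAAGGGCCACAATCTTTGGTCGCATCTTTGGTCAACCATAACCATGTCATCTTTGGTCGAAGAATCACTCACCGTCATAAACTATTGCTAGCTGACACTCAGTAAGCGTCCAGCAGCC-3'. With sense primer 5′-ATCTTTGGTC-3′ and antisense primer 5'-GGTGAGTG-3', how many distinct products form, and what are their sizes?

The forward primer ATCTTTGGTC matches the top strand at positions 112–121, 124–133, 149–158.
The reverse primer's reverse complement is CACTCACC, matching at positions 166–173.
Each forward site pairs with the reverse site to give a product ending at position 173: sizes 62, 50, 25 bp.

Three products: 62 bp, 50 bp, 25 bp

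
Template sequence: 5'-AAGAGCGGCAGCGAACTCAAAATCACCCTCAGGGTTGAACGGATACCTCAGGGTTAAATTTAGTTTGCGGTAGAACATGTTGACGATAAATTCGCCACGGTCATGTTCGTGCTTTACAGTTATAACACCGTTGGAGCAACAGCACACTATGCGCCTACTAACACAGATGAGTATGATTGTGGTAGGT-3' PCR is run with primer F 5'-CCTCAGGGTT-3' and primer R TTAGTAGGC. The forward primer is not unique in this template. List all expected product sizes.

The forward primer CCTCAGGGTT matches the top strand at positions 27–36, 46–55.
The reverse primer's reverse complement is GCCTACTAA, matching at positions 153–161.
Each forward site pairs with the reverse site to give a product ending at position 161: sizes 135, 116 bp.

135 bp, 116 bp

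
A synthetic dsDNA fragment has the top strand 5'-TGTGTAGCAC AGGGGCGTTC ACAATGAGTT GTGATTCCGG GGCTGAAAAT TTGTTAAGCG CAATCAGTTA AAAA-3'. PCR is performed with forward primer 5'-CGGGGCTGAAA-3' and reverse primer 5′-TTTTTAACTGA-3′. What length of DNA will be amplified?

37 bp

The forward primer matches the template at positions 38–48.
The reverse primer's reverse complement is TCAGTTAAAAA, which matches the template at positions 64–74.
Amplicon spans positions 38–74: 37 bp.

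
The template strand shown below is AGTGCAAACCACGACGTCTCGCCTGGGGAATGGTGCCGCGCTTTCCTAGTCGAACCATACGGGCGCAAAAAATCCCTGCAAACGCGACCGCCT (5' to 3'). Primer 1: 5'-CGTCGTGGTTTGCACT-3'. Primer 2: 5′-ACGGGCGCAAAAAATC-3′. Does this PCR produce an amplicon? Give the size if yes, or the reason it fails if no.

Primer 1 (CGTCGTGGTTTGCACT) has reverse complement AGTGCAAACCACGACG, which matches the top strand at positions 1–16; primer 1 anneals to the top strand there with its 3' end pointing upstream toward position 1.
Primer 2 (ACGGGCGCAAAAAATC) matches the top strand directly at positions 59–74; it anneals to the bottom strand with its 3' end pointing downstream toward position 74.
The 3' ends diverge (primer 1 extends toward position 1, primer 2 toward position 93), so the primers never converge on a shared product.

No product — the primers' 3' ends point away from each other.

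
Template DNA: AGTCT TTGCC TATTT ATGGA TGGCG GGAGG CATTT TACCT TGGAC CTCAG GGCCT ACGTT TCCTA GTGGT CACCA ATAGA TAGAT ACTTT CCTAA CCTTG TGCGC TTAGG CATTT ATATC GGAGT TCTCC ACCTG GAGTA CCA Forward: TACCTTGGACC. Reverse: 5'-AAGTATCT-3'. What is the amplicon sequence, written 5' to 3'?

Scanning the template, TACCTTGGACC occurs at positions 36–46; this primer anneals to the bottom strand there with its 3' end pointing downstream.
The reverse primer's reverse complement is AGATACTT, which matches the template at positions 82–89.
The product is the template from position 36 through 89 (54 bp).

5'-TACCTTGGACCTCAGGGCCTACGTTTCCTAGTGGTCACCAATAGATAGATACTT-3'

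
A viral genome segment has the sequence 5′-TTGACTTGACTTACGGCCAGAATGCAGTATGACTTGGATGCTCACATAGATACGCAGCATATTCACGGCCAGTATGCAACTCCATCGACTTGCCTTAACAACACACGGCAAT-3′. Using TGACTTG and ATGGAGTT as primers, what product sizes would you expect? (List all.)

The forward primer TGACTTG matches the top strand at positions 2–8, 30–36.
The reverse primer's reverse complement is AACTCCAT, matching at positions 78–85.
Each forward site pairs with the reverse site to give a product ending at position 85: sizes 84, 56 bp.

84 bp, 56 bp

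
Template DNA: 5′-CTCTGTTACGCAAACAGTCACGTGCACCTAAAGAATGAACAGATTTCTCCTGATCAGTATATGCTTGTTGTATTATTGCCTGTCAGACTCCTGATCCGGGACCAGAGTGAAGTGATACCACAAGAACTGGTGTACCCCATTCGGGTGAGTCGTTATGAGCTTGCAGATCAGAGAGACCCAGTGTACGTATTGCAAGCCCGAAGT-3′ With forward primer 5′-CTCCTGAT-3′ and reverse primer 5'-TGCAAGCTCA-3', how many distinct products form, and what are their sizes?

The forward primer CTCCTGAT matches the top strand at positions 47–54, 88–95.
The reverse primer's reverse complement is TGAGCTTGCA, matching at positions 156–165.
Each forward site pairs with the reverse site to give a product ending at position 165: sizes 119, 78 bp.

Two products: 119 bp, 78 bp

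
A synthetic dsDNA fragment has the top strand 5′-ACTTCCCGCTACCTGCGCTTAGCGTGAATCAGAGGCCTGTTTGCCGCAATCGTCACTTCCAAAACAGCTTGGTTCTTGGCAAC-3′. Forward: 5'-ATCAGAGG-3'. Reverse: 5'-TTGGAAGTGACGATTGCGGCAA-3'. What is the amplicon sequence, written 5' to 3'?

5'-ATCAGAGGCCTGTTTGCCGCAATCGTCACTTCCAA-3'

The forward primer matches the template at positions 28–35.
Taking the reverse complement of TTGGAAGTGACGATTGCGGCAA gives TTGCCGCAATCGTCACTTCCAA, found at positions 41–62 on the template; the primer anneals here to the top strand with its 3' end pointing upstream.
The product is the template from position 28 through 62 (35 bp).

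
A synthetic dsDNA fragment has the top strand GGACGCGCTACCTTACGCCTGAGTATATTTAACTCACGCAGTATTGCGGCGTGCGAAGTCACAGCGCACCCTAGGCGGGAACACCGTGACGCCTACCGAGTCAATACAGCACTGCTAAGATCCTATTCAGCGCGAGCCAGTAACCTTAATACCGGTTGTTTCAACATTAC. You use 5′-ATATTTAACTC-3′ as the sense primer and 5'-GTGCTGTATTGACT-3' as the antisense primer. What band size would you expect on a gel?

88 bp

Scanning the template, ATATTTAACTC occurs at positions 25–35; this primer anneals to the bottom strand there with its 3' end pointing downstream.
Taking the reverse complement of GTGCTGTATTGACT gives AGTCAATACAGCAC, found at positions 99–112 on the template; the primer anneals here to the top strand with its 3' end pointing upstream.
The product runs from position 25 to position 112, so its length is 112 − 25 + 1 = 88 bp.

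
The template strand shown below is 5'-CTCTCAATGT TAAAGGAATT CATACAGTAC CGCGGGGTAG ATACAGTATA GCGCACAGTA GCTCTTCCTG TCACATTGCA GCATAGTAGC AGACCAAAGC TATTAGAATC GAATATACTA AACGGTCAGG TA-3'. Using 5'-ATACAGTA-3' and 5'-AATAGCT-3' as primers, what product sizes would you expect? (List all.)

The forward primer ATACAGTA matches the top strand at positions 22–29, 41–48.
The reverse primer's reverse complement is AGCTATT, matching at positions 98–104.
Each forward site pairs with the reverse site to give a product ending at position 104: sizes 83, 64 bp.

83 bp, 64 bp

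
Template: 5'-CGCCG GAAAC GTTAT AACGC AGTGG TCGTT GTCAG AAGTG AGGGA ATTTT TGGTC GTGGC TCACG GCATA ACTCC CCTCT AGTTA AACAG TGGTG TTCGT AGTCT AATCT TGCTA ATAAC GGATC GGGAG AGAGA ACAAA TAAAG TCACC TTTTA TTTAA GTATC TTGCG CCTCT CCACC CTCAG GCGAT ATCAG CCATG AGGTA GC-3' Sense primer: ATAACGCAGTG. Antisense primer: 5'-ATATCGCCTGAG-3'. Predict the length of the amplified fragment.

Forward primer ATAACGCAGTG is found on the top strand at positions 14–24.
Taking the reverse complement of ATATCGCCTGAG gives CTCAGGCGATAT, found at positions 181–192 on the template; the primer anneals here to the top strand with its 3' end pointing upstream.
Product length = (reverse-primer end) − (forward-primer start) + 1 = 192 − 14 + 1 = 179 bp.

179 bp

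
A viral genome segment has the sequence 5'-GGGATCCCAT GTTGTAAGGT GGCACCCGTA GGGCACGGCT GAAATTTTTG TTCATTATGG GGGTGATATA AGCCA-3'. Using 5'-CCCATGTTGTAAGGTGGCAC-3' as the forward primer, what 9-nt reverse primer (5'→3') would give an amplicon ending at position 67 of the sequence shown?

The forward primer binds at positions 6–25; the product's 3' end on the top strand is position 67.
The reverse primer anneals to the top strand over positions 59–67, i.e. to GGGGGTGAT.
Its sequence written 5'→3' is the reverse complement: ATCACCCCC.

5'-ATCACCCCC-3'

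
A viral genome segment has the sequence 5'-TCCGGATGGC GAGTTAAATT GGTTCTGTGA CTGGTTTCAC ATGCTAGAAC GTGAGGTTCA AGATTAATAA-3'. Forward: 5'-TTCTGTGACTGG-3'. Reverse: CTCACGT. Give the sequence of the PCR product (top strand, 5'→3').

The forward primer matches the template at positions 23–34.
Reverse complement of the reverse primer: ACGTGAG. This occurs on the top strand at positions 49–55.
The product is the template from position 23 through 55 (33 bp).

5'-TTCTGTGACTGGTTTCACATGCTAGAACGTGAG-3'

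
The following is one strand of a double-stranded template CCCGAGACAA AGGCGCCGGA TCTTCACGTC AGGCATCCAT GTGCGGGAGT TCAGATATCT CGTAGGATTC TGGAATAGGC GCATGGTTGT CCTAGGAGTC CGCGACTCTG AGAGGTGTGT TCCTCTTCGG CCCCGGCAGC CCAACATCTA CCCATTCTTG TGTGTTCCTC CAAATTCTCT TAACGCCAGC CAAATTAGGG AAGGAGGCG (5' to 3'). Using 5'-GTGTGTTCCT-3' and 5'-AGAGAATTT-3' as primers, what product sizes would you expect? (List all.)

The forward primer GTGTGTTCCT matches the top strand at positions 115–124, 160–169.
The reverse primer's reverse complement is AAATTCTCT, matching at positions 172–180.
Each forward site pairs with the reverse site to give a product ending at position 180: sizes 66, 21 bp.

66 bp, 21 bp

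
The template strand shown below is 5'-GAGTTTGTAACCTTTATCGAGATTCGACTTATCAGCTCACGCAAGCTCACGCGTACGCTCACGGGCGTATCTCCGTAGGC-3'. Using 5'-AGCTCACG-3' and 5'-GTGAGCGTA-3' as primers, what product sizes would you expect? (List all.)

The forward primer AGCTCACG matches the top strand at positions 34–41, 44–51.
The reverse primer's reverse complement is TACGCTCAC, matching at positions 54–62.
Each forward site pairs with the reverse site to give a product ending at position 62: sizes 29, 19 bp.

29 bp, 19 bp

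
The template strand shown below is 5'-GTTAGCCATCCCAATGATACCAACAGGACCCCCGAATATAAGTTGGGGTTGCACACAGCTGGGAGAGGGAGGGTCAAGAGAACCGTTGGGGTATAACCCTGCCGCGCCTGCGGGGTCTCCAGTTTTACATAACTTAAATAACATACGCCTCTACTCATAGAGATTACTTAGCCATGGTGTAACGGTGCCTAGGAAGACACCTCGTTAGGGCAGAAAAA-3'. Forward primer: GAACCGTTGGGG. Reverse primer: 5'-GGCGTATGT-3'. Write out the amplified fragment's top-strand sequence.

5'-GAACCGTTGGGGTATAACCCTGCCGCGCCTGCGGGGTCTCCAGTTTTACATAACTTAAATAACATACGCC-3'

Forward primer GAACCGTTGGGG is found on the top strand at positions 80–91.
Reverse complement of the reverse primer: ACATACGCC. This occurs on the top strand at positions 141–149.
The product is the template from position 80 through 149 (70 bp).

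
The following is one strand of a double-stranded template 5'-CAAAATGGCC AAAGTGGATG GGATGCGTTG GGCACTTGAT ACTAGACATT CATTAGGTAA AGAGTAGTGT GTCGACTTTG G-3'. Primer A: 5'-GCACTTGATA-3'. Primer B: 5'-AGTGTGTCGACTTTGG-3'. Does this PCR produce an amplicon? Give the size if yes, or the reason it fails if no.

No product — both primers anneal to the same strand and extend in the same direction.

Primer A (GCACTTGATA) matches the top strand at positions 32–41 (3' end points downstream).
Primer B (AGTGTGTCGACTTTGG) also matches the top strand directly, at positions 66–81 — its reverse complement CCAAAGTCGACACACT is not present.
Both primers anneal to the bottom strand with 3' ends pointing the same way, so neither can prime synthesis back toward the other.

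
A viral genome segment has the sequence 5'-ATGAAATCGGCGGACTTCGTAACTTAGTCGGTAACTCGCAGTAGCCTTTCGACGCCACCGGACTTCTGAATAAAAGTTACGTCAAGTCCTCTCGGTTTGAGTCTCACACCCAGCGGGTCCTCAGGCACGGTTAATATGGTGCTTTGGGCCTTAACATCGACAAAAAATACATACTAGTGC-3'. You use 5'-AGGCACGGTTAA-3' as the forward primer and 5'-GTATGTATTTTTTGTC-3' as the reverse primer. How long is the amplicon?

52 bp

Scanning the template, AGGCACGGTTAA occurs at positions 123–134; this primer anneals to the bottom strand there with its 3' end pointing downstream.
Taking the reverse complement of GTATGTATTTTTTGTC gives GACAAAAAATACATAC, found at positions 159–174 on the template; the primer anneals here to the top strand with its 3' end pointing upstream.
Product length = (reverse-primer end) − (forward-primer start) + 1 = 174 − 123 + 1 = 52 bp.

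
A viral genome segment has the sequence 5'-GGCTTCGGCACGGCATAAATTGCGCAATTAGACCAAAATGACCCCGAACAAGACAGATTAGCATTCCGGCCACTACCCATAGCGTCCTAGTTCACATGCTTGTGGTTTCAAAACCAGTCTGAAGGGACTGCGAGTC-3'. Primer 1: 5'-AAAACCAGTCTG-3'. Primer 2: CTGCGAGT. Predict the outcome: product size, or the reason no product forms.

Primer 1 (AAAACCAGTCTG) matches the top strand at positions 110–121 (3' end points downstream).
Primer 2 (CTGCGAGT) also matches the top strand directly, at positions 128–135 — its reverse complement ACTCGCAG is not present.
Both primers anneal to the bottom strand with 3' ends pointing the same way, so neither can prime synthesis back toward the other.

No product — both primers anneal to the same strand and extend in the same direction.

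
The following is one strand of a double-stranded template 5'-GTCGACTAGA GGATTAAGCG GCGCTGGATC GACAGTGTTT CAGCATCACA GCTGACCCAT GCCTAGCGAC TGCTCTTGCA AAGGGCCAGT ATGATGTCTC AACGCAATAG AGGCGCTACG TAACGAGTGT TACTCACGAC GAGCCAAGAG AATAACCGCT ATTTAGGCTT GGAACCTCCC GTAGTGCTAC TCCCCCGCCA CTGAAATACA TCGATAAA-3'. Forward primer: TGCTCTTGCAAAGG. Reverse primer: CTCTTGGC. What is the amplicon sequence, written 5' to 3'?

5'-TGCTCTTGCAAAGGGCCAGTATGATGTCTCAACGCAATAGAGGCGCTACGTAACGAGTGTTACTCACGACGAGCCAAGAG-3'

Scanning the template, TGCTCTTGCAAAGG occurs at positions 71–84; this primer anneals to the bottom strand there with its 3' end pointing downstream.
Reverse complement of the reverse primer: GCCAAGAG. This occurs on the top strand at positions 143–150.
The product is the template from position 71 through 150 (80 bp).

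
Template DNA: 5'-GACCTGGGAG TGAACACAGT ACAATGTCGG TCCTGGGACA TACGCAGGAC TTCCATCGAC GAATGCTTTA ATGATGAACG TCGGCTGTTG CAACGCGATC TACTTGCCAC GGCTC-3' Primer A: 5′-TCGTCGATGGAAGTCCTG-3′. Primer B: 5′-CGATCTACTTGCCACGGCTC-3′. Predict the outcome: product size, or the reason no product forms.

No product — the primers' 3' ends point away from each other.

Primer A (TCGTCGATGGAAGTCCTG) has reverse complement CAGGACTTCCATCGACGA, which matches the top strand at positions 45–62; primer A anneals to the top strand there with its 3' end pointing upstream toward position 45.
Primer B (CGATCTACTTGCCACGGCTC) matches the top strand directly at positions 96–115; it anneals to the bottom strand with its 3' end pointing downstream toward position 115.
The 3' ends diverge (primer A extends toward position 1, primer B toward position 115), so the primers never converge on a shared product.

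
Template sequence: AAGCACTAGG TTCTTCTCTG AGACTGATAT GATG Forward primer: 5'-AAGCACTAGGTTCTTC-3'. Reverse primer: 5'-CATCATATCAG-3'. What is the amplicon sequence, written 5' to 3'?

5'-AAGCACTAGGTTCTTCTCTGAGACTGATATGATG-3'

Scanning the template, AAGCACTAGGTTCTTC occurs at positions 1–16; this primer anneals to the bottom strand there with its 3' end pointing downstream.
The reverse primer's reverse complement is CTGATATGATG, which matches the template at positions 24–34.
The product is the template from position 1 through 34 (34 bp).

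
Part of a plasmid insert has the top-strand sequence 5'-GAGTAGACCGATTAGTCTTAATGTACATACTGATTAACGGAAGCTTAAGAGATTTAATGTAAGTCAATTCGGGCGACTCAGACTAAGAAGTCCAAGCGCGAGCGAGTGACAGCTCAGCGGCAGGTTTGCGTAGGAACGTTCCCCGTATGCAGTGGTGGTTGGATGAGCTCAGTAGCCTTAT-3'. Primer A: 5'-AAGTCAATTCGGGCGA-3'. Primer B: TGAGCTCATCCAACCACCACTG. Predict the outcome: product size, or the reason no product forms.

Primer A (AAGTCAATTCGGGCGA) matches the top strand at positions 61–76; it acts as a forward primer.
Primer B's reverse complement is CAGTGGTGGTTGGATGAGCTCA, matching the top strand at positions 150–171; it acts as a reverse primer.
The 3' ends face each other across positions 61–171, giving a 111 bp product.

Yes — a 111 bp product.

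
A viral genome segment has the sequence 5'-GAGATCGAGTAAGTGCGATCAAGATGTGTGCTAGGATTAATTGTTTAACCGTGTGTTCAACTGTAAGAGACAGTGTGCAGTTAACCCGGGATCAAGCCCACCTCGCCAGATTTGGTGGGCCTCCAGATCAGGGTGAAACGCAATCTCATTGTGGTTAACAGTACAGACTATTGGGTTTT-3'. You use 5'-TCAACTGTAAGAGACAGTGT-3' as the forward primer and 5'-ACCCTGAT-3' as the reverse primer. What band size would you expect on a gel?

The forward primer matches the template at positions 57–76.
Taking the reverse complement of ACCCTGAT gives ATCAGGGT, found at positions 127–134 on the template; the primer anneals here to the top strand with its 3' end pointing upstream.
The product runs from position 57 to position 134, so its length is 134 − 57 + 1 = 78 bp.

78 bp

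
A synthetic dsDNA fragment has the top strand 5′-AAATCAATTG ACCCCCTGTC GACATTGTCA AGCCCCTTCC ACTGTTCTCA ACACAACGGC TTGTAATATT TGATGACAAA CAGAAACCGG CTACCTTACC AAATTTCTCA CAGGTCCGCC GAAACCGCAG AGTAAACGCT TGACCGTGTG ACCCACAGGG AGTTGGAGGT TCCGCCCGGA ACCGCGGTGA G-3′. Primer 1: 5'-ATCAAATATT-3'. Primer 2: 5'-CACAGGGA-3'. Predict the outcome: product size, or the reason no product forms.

Primer 1 (ATCAAATATT) has reverse complement AATATTTGAT, which matches the top strand at positions 65–74; primer 1 anneals to the top strand there with its 3' end pointing upstream toward position 65.
Primer 2 (CACAGGGA) matches the top strand directly at positions 154–161; it anneals to the bottom strand with its 3' end pointing downstream toward position 161.
The 3' ends diverge (primer 1 extends toward position 1, primer 2 toward position 191), so the primers never converge on a shared product.

No product — the primers' 3' ends point away from each other.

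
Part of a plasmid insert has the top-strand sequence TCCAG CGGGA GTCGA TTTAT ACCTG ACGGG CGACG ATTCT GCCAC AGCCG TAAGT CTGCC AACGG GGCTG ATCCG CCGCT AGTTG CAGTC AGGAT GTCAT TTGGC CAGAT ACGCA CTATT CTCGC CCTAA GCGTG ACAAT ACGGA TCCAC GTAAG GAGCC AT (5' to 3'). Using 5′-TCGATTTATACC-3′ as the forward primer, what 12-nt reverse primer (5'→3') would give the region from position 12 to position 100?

5'-ATGACATCCTGA-3'

The product's 3' end on the top strand is position 100.
The reverse primer anneals to the top strand over positions 89–100, i.e. to TCAGGATGTCAT.
Its sequence written 5'→3' is the reverse complement: ATGACATCCTGA.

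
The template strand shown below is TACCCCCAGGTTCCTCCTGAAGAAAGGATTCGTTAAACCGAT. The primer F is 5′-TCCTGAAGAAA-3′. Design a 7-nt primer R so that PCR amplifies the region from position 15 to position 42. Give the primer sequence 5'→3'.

5'-ATCGGTT-3'

The product's 3' end on the top strand is position 42.
The reverse primer anneals to the top strand over positions 36–42, i.e. to AACCGAT.
Its sequence written 5'→3' is the reverse complement: ATCGGTT.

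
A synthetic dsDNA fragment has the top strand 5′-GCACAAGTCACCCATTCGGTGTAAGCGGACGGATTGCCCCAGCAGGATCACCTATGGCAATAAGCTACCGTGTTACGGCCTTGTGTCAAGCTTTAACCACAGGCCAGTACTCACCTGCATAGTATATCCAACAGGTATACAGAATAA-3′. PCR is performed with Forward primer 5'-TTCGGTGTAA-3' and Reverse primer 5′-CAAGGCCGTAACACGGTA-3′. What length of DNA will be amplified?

Scanning the template, TTCGGTGTAA occurs at positions 15–24; this primer anneals to the bottom strand there with its 3' end pointing downstream.
Taking the reverse complement of CAAGGCCGTAACACGGTA gives TACCGTGTTACGGCCTTG, found at positions 66–83 on the template; the primer anneals here to the top strand with its 3' end pointing upstream.
Amplicon spans positions 15–83: 69 bp.

69 bp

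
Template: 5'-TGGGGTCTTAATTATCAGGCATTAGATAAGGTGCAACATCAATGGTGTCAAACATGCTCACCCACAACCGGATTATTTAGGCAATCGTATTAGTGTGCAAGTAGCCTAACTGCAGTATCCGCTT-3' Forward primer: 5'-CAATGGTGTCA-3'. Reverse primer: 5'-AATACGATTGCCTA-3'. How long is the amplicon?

The forward primer matches the template at positions 40–50.
Reverse complement of the reverse primer: TAGGCAATCGTATT. This occurs on the top strand at positions 78–91.
The product runs from position 40 to position 91, so its length is 91 − 40 + 1 = 52 bp.

52 bp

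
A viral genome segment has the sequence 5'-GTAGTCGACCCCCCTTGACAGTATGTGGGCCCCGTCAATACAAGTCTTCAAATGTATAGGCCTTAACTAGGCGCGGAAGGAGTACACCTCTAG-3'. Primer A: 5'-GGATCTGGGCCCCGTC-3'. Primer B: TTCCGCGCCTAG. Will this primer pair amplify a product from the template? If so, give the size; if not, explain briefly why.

No product — primer A has no binding site in the template.

Primer A (GGATCTGGGCCCCGTC) does not match the top strand, and its reverse complement GACGGGGCCCAGATCC does not match either.
With no annealing site for primer A, no amplification occurs.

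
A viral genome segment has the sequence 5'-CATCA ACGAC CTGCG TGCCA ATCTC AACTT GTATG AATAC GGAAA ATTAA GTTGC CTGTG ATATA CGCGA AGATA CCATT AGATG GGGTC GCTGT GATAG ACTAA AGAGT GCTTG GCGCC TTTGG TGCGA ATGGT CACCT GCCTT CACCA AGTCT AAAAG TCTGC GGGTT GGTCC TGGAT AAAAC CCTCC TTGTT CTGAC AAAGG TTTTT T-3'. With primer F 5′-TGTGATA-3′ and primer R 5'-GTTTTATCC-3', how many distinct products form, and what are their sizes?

The forward primer TGTGATA matches the top strand at positions 57–63, 93–99.
The reverse primer's reverse complement is GGATAAAAC, matching at positions 177–185.
Each forward site pairs with the reverse site to give a product ending at position 185: sizes 129, 93 bp.

Two products: 129 bp, 93 bp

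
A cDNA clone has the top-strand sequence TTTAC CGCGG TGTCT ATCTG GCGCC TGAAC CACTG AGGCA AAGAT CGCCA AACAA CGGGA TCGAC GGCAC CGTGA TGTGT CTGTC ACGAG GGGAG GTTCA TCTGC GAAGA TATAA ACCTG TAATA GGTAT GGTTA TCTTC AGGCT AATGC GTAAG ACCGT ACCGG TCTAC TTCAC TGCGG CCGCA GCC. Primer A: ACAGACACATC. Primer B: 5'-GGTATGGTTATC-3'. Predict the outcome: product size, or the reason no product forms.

Primer A (ACAGACACATC) has reverse complement GATGTGTCTGT, which matches the top strand at positions 74–84; primer A anneals to the top strand there with its 3' end pointing upstream toward position 74.
Primer B (GGTATGGTTATC) matches the top strand directly at positions 126–137; it anneals to the bottom strand with its 3' end pointing downstream toward position 137.
The 3' ends diverge (primer A extends toward position 1, primer B toward position 188), so the primers never converge on a shared product.

No product — the primers' 3' ends point away from each other.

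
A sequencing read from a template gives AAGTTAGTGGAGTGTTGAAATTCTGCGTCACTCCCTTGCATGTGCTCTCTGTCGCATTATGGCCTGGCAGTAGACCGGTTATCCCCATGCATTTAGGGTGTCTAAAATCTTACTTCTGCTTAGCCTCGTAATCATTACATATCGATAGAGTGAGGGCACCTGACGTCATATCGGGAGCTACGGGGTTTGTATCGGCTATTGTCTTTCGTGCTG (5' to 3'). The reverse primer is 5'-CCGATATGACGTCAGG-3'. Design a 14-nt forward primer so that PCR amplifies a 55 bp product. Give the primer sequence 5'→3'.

The reverse primer's reverse complement CCTGACGTCATATCGG matches the template at positions 159–174, so the product ends at position 174.
A 55 bp product then starts at position 174 − 55 + 1 = 120.
The forward primer is identical to the top strand there: TTAGCCTCGTAATC.

5'-TTAGCCTCGTAATC-3'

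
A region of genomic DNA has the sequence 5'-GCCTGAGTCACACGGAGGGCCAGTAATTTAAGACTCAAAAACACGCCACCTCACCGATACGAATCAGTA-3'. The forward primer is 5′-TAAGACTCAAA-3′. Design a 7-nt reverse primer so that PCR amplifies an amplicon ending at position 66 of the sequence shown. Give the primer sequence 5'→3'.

The forward primer binds at positions 29–39; the product's 3' end on the top strand is position 66.
The reverse primer anneals to the top strand over positions 60–66, i.e. to CGAATCA.
Its sequence written 5'→3' is the reverse complement: TGATTCG.

5'-TGATTCG-3'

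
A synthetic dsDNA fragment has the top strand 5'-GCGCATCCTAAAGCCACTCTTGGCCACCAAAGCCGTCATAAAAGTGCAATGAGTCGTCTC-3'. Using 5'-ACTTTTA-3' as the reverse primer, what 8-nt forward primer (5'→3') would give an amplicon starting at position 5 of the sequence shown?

5'-ATCCTAAA-3'

The reverse primer's reverse complement TAAAAGT matches the template at positions 39–45; the product starts at position 5.
The forward primer is identical to the top strand over positions 5–12: ATCCTAAA.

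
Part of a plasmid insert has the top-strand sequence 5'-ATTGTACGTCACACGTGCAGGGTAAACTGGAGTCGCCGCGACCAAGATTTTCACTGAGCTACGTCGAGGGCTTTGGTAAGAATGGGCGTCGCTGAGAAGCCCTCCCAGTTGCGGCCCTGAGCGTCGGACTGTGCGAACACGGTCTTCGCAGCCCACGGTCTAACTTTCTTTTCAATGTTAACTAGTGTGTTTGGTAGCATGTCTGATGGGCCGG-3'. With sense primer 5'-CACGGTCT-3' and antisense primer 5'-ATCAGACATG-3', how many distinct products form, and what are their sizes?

The forward primer CACGGTCT matches the top strand at positions 138–145, 154–161.
The reverse primer's reverse complement is CATGTCTGAT, matching at positions 198–207.
Each forward site pairs with the reverse site to give a product ending at position 207: sizes 70, 54 bp.

Two products: 70 bp, 54 bp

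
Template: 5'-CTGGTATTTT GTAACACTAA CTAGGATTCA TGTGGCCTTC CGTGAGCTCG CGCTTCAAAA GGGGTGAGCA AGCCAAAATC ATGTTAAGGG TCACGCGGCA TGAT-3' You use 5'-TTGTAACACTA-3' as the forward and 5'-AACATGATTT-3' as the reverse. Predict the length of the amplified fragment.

Forward primer TTGTAACACTA is found on the top strand at positions 9–19.
Taking the reverse complement of AACATGATTT gives AAATCATGTT, found at positions 76–85 on the template; the primer anneals here to the top strand with its 3' end pointing upstream.
Amplicon spans positions 9–85: 77 bp.

77 bp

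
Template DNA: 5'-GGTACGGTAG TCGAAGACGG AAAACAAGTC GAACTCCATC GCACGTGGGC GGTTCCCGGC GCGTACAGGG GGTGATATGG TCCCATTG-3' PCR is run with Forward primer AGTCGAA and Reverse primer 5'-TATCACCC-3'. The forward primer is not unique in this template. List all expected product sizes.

69 bp, 51 bp

The forward primer AGTCGAA matches the top strand at positions 9–15, 27–33.
The reverse primer's reverse complement is GGGTGATA, matching at positions 70–77.
Each forward site pairs with the reverse site to give a product ending at position 77: sizes 69, 51 bp.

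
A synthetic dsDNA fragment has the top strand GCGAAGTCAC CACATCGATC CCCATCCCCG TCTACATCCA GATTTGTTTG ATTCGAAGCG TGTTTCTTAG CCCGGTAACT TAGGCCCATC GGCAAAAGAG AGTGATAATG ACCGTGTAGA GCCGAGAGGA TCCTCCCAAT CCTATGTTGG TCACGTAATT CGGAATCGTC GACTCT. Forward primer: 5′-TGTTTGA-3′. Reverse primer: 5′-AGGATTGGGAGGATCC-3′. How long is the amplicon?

Scanning the template, TGTTTGA occurs at positions 45–51; this primer anneals to the bottom strand there with its 3' end pointing downstream.
Reverse complement of the reverse primer: GGATCCTCCCAATCCT. This occurs on the top strand at positions 128–143.
The product runs from position 45 to position 143, so its length is 143 − 45 + 1 = 99 bp.

99 bp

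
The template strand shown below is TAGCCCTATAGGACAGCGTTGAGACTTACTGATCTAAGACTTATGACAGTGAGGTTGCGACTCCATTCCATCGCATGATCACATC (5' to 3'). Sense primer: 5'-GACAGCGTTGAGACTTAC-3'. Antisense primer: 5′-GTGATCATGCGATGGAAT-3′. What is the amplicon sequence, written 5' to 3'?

5'-GACAGCGTTGAGACTTACTGATCTAAGACTTATGACAGTGAGGTTGCGACTCCATTCCATCGCATGATCAC-3'

Forward primer GACAGCGTTGAGACTTAC is found on the top strand at positions 12–29.
Reverse complement of the reverse primer: ATTCCATCGCATGATCAC. This occurs on the top strand at positions 65–82.
The product is the template from position 12 through 82 (71 bp).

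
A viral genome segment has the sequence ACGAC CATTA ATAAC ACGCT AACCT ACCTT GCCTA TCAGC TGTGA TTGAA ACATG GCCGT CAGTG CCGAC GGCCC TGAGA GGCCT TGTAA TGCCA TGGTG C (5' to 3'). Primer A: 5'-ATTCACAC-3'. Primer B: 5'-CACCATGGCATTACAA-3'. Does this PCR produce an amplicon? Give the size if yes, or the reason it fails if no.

Primer A (ATTCACAC) does not match the top strand, and its reverse complement GTGTGAAT does not match either.
With no annealing site for primer A, no amplification occurs.

No product — primer A has no binding site in the template.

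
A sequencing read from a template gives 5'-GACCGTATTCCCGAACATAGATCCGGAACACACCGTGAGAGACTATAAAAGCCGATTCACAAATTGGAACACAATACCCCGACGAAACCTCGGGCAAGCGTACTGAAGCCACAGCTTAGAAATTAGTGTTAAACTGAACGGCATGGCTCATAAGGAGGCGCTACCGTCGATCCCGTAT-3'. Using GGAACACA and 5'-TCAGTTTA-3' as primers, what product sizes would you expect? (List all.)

The forward primer GGAACACA matches the top strand at positions 25–32, 66–73.
The reverse primer's reverse complement is TAAACTGA, matching at positions 130–137.
Each forward site pairs with the reverse site to give a product ending at position 137: sizes 113, 72 bp.

113 bp, 72 bp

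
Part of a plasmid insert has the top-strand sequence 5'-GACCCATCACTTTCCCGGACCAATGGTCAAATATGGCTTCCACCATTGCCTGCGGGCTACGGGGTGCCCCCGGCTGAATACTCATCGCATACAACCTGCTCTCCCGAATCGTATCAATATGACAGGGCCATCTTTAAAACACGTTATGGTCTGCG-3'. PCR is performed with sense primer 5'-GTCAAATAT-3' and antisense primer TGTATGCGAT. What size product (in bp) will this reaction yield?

Forward primer GTCAAATAT is found on the top strand at positions 26–34.
Taking the reverse complement of TGTATGCGAT gives ATCGCATACA, found at positions 84–93 on the template; the primer anneals here to the top strand with its 3' end pointing upstream.
The product runs from position 26 to position 93, so its length is 93 − 26 + 1 = 68 bp.

68 bp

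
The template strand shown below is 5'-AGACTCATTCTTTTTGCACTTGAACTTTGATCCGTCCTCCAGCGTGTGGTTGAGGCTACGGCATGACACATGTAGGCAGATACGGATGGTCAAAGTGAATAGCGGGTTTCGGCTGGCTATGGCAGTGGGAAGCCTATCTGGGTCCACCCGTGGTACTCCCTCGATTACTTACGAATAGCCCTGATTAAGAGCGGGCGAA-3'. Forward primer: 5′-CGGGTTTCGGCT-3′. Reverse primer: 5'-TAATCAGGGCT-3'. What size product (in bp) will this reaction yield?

85 bp

Scanning the template, CGGGTTTCGGCT occurs at positions 103–114; this primer anneals to the bottom strand there with its 3' end pointing downstream.
Taking the reverse complement of TAATCAGGGCT gives AGCCCTGATTA, found at positions 177–187 on the template; the primer anneals here to the top strand with its 3' end pointing upstream.
Amplicon spans positions 103–187: 85 bp.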